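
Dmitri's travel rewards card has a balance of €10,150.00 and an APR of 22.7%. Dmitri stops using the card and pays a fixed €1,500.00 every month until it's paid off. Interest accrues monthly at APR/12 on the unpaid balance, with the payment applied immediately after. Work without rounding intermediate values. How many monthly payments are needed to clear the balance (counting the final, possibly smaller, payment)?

Monthly rate r = 22.7%/12 = 1.89167% = 0.0189167.
Recurrence: B ← B·(1+r) − €1,500.00.
Month 1: interest €192.00; balance after payment €8,842.00.
Month 2: interest €167.26; balance after payment €7,509.27.
Closed form: n = −ln(1 − rB₀/P)/ln(1+r) = −ln(0.872)/ln(1.01892) ≈ 7.309, so the balance reaches zero during payment 8.

8 months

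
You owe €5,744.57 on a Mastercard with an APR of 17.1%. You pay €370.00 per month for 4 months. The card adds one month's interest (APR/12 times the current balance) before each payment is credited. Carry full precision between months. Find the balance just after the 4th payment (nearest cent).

€4,567.14

Monthly rate r = 17.1%/12 = 1.425% = 0.01425.
Each month: B ← B·(1+r) − €370.00.
Month 1: interest €81.86; balance after payment €5,456.43.
Month 2: interest €77.75; balance after payment €5,164.18.
Month 3: interest €73.59; balance after payment €4,867.77.
Month 4: interest €69.37; balance after payment €4,567.14.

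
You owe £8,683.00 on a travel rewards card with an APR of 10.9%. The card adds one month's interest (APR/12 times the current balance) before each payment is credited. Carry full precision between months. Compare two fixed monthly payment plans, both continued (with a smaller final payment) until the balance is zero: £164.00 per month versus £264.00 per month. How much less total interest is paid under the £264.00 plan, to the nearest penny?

£1,530.74

Monthly rate r = 10.9%/12 = 0.908333% = 0.00908333.
At £164.00/mo: n = ⌈−ln(1 − rB₀/P)/ln(1+r)⌉ = 73 payments (last £84.45); total interest = total paid − £8,683.00 = £3,209.45.
At £264.00/mo: 40 payments (last £65.71); total interest £1,678.71.
Interest saved = £3,209.45 − £1,678.71 = £1,530.74.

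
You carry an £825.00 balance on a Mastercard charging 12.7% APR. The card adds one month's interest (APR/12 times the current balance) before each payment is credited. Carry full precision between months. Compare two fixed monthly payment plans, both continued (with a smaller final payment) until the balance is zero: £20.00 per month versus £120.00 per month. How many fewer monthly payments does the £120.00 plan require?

47 fewer payments

Monthly rate r = 12.7%/12 = 1.05833% = 0.0105833.
At £20.00/mo: n = ⌈−ln(1 − rB₀/P)/ln(1+r)⌉ = 55 payments (last £9.91); total interest = total paid − £825.00 = £264.91.
At £120.00/mo: 8 payments (last £21.17); total interest £36.17.
Payments saved = 55 − 8 = 47.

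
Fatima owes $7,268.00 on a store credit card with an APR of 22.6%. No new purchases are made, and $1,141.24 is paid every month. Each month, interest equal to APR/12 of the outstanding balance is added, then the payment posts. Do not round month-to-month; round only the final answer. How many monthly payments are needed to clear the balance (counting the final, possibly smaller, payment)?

Monthly rate r = 22.6%/12 = 1.88333% = 0.0188333.
Recurrence: B ← B·(1+r) − $1,141.24.
Month 1: interest $136.88; balance after payment $6,263.64.
Month 2: interest $117.97; balance after payment $5,240.37.
Closed form: n = −ln(1 − rB₀/P)/ln(1+r) = −ln(0.88006)/ln(1.01883) ≈ 6.848, so the balance reaches zero during payment 7.

7 months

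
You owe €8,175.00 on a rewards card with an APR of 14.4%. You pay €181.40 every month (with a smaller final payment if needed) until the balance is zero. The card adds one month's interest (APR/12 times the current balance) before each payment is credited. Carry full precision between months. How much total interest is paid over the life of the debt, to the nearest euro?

Monthly rate r = 14.4%/12 = 1.2% = 0.012.
Payoff takes n = ⌈−ln(1 − rB₀/P)/ln(1+r)⌉ = ⌈65.243⌉ = 66 payments; the last is €44.28.
Total paid = 65·€181.40 + €44.28 = €11,835.28.
Total interest = total paid − principal = €11,835.28 − €8,175.00 = €3,660.28.

€3,660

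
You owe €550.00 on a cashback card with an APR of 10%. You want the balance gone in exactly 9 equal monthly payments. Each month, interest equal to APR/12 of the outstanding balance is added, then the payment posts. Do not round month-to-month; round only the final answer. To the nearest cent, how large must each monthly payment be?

€63.69

Monthly rate r = 10%/12 = 0.833333% = 0.00833333.
Level-payment amortization: P = B₀·r / (1 − (1+r)^(−n)) = 550.00·0.00833333 / (1 − 1.00833^(−9)).
Denominator 1 − (1+r)^(−9) = 0.0719681497.
P = 4.58333 / 0.0719681497 ≈ 63.69.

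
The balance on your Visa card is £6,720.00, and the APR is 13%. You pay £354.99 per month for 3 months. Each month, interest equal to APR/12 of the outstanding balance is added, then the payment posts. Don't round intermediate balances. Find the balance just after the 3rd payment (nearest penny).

£5,864.23

Monthly rate r = 13%/12 = 1.08333% = 0.0108333.
Each month: B ← B·(1+r) − £354.99.
Month 1: interest £72.80; balance after payment £6,437.81.
Month 2: interest £69.74; balance after payment £6,152.56.
Month 3: interest £66.65; balance after payment £5,864.23.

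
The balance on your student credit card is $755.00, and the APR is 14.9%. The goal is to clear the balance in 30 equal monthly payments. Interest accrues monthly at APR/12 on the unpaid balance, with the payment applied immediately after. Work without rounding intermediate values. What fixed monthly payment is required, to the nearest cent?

Monthly rate r = 14.9%/12 = 1.24167% = 0.0124167.
Level-payment amortization: P = B₀·r / (1 − (1+r)^(−n)) = 755.00·0.0124167 / (1 − 1.01242^(−30)).
Denominator 1 − (1+r)^(−30) = 0.309408196.
P = 9.37458 / 0.309408196 ≈ 30.30.

$30.30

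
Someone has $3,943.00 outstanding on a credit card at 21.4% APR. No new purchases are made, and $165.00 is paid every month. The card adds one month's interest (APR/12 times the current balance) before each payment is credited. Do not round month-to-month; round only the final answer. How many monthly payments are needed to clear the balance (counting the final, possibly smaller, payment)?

32 months

Monthly rate r = 21.4%/12 = 1.78333% = 0.0178333.
Recurrence: B ← B·(1+r) − $165.00.
Month 1: interest $70.32; balance after payment $3,848.32.
Month 2: interest $68.63; balance after payment $3,751.95.
Closed form: n = −ln(1 − rB₀/P)/ln(1+r) = −ln(0.57384)/ln(1.01783) ≈ 31.421, so the balance reaches zero during payment 32.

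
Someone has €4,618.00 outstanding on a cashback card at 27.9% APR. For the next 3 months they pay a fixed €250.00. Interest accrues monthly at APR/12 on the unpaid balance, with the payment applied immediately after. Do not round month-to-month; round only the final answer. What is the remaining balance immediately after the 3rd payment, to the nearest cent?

€4,180.08

Monthly rate r = 27.9%/12 = 2.325% = 0.02325.
Each month: B ← B·(1+r) − €250.00.
Month 1: interest €107.37; balance after payment €4,475.37.
Month 2: interest €104.05; balance after payment €4,329.42.
Month 3: interest €100.66; balance after payment €4,180.08.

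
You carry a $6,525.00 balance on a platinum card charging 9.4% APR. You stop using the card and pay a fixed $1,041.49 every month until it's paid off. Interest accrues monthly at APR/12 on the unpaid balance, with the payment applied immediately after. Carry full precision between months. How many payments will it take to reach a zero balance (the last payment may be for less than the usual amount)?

Monthly rate r = 9.4%/12 = 0.783333% = 0.00783333.
Recurrence: B ← B·(1+r) − $1,041.49.
Month 1: interest $51.11; balance after payment $5,534.62.
Month 2: interest $43.35; balance after payment $4,536.49.
Closed form: n = −ln(1 − rB₀/P)/ln(1+r) = −ln(0.95092)/ln(1.00783) ≈ 6.449, so the balance reaches zero during payment 7.

7 payments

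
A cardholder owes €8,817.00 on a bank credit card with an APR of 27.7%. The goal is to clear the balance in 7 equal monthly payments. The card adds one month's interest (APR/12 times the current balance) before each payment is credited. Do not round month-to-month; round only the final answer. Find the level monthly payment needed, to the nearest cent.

€1,378.52

Monthly rate r = 27.7%/12 = 2.30833% = 0.0230833.
Level-payment amortization: P = B₀·r / (1 − (1+r)^(−n)) = 8817.00·0.0230833 / (1 − 1.02308^(−7)).
Denominator 1 − (1+r)^(−7) = 0.147640254.
P = 203.526 / 0.147640254 ≈ 1378.52.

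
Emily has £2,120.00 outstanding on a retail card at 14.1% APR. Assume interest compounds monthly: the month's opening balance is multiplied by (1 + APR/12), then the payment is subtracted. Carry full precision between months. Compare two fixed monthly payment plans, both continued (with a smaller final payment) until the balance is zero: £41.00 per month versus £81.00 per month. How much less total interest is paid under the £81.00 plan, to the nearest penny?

£734.69

Monthly rate r = 14.1%/12 = 1.175% = 0.01175.
At £41.00/mo: n = ⌈−ln(1 − rB₀/P)/ln(1+r)⌉ = 81 payments (last £3.01); total interest = total paid − £2,120.00 = £1,163.01.
At £81.00/mo: 32 payments (last £37.32); total interest £428.32.
Interest saved = £1,163.01 − £428.32 = £734.69.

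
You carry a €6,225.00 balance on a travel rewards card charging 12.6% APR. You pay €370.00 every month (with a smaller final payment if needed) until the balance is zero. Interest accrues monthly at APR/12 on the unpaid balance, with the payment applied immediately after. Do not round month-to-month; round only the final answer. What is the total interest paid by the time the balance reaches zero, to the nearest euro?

Monthly rate r = 12.6%/12 = 1.05% = 0.0105.
Payoff takes n = ⌈−ln(1 − rB₀/P)/ln(1+r)⌉ = ⌈18.609⌉ = 19 payments; the last is €225.95.
Total paid = 18·€370.00 + €225.95 = €6,885.95.
Total interest = total paid − principal = €6,885.95 − €6,225.00 = €660.95.

€661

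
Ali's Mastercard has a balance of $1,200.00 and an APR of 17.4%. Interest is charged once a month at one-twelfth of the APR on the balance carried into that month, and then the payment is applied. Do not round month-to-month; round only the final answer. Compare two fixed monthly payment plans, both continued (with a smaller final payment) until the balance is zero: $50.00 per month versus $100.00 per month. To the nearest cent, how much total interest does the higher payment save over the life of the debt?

Monthly rate r = 17.4%/12 = 1.45% = 0.0145.
At $50.00/mo: n = ⌈−ln(1 − rB₀/P)/ln(1+r)⌉ = 30 payments (last $35.61); total interest = total paid − $1,200.00 = $285.61.
At $100.00/mo: 14 payments (last $28.03); total interest $128.03.
Interest saved = $285.61 − $128.03 = $157.58.

$157.58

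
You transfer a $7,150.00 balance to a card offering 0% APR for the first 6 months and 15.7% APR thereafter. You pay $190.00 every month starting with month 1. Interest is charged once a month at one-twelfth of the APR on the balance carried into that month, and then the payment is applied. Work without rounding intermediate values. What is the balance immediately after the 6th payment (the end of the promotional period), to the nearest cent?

$6,010.00

Promo months 1–6 at r₀ = 0%/12 = 0; months 7+ at r₁ = 15.7%/12 = 0.0130833.
After month 6 (no interest yet): B = $7,150.00 − 6·$190.00 = $6,010.00.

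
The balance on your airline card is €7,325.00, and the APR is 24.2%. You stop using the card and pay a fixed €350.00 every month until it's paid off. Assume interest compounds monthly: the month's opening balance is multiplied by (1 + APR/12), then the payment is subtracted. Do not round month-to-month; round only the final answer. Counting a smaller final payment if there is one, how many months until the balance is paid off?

28 payments

Monthly rate r = 24.2%/12 = 2.01667% = 0.0201667.
Recurrence: B ← B·(1+r) − €350.00.
Month 1: interest €147.72; balance after payment €7,122.72.
Month 2: interest €143.64; balance after payment €6,916.36.
Closed form: n = −ln(1 − rB₀/P)/ln(1+r) = −ln(0.57794)/ln(1.02017) ≈ 27.461, so the balance reaches zero during payment 28.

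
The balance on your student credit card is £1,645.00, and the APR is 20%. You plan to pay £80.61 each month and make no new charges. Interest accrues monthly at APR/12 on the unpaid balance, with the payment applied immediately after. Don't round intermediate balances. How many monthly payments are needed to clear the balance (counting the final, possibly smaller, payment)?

26 payments

Monthly rate r = 20%/12 = 1.66667% = 0.0166667.
Recurrence: B ← B·(1+r) − £80.61.
Month 1: interest £27.42; balance after payment £1,591.81.
Month 2: interest £26.53; balance after payment £1,537.73.
Closed form: n = −ln(1 − rB₀/P)/ln(1+r) = −ln(0.65989)/ln(1.01667) ≈ 25.149, so the balance reaches zero during payment 26.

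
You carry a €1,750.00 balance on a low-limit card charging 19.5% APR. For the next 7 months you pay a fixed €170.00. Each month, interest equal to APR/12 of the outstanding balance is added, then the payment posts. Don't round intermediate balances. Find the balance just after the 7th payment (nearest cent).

Monthly rate r = 19.5%/12 = 1.625% = 0.01625.
Each month: B ← B·(1+r) − €170.00.
Month 1: interest €28.44; balance after payment €1,608.44.
Month 2: interest €26.14; balance after payment €1,464.57.
Month 3: interest €23.80; balance after payment €1,318.37.
Month 4: interest €21.42; balance after payment €1,169.80.
Month 5: interest €19.01; balance after payment €1,018.81.
Month 6: interest €16.56; balance after payment €865.36.
Month 7: interest €14.06; balance after payment €709.42.

€709.42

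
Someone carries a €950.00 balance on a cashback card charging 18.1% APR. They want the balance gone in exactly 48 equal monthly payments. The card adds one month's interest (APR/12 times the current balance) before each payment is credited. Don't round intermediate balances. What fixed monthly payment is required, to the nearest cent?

Monthly rate r = 18.1%/12 = 1.50833% = 0.0150833.
Level-payment amortization: P = B₀·r / (1 − (1+r)^(−n)) = 950.00·0.0150833 / (1 − 1.01508^(−48)).
Denominator 1 − (1+r)^(−48) = 0.51256295.
P = 14.3292 / 0.51256295 ≈ 27.96.

€27.96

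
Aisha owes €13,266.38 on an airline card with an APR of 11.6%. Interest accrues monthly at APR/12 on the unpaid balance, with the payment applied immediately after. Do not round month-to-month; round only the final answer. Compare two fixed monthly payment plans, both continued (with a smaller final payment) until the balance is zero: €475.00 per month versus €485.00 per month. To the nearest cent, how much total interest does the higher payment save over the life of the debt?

€56.16

Monthly rate r = 11.6%/12 = 0.966667% = 0.00966667.
At €475.00/mo: n = ⌈−ln(1 − rB₀/P)/ln(1+r)⌉ = 33 payments (last €338.14); total interest = total paid − €13,266.38 = €2,271.76.
At €485.00/mo: 32 payments (last €446.98); total interest €2,215.60.
Interest saved = €2,271.76 − €2,215.60 = €56.16.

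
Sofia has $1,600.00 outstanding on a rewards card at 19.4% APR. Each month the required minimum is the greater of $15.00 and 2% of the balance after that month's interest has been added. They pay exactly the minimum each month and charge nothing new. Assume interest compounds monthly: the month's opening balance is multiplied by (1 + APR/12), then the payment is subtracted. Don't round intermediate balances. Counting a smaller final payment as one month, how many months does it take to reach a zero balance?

Monthly rate r = 19.4%/12 = 1.61667% = 0.0161667.
While 2% of the post-interest balance exceeds $15.00, each month B ← (B·(1+r))·(1 − 0.02), i.e. B shrinks by the factor (1+r)·0.98 = 0.99584.
This holds for months 1–186. Entering month 187 the balance is $737.31; 2% of the post-interest balance is now below $15.00, so the flat $15.00 minimum applies from here.
From month 187 a fixed $15.00 at rate r clears $737.31 in 99 more payments. Total: 186 + 99 = 285 months.

285 months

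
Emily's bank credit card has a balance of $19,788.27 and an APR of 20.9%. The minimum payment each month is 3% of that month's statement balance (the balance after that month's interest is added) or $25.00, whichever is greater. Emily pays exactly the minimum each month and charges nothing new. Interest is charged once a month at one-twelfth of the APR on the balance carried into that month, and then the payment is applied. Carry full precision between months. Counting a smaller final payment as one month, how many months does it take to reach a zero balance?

Monthly rate r = 20.9%/12 = 1.74167% = 0.0174167.
While 3% of the post-interest balance exceeds $25.00, each month B ← (B·(1+r))·(1 − 0.03), i.e. B shrinks by the factor (1+r)·0.97 = 0.98689.
This holds for months 1–242. Entering month 243 the balance is $812.62; 3% of the post-interest balance is now below $25.00, so the flat $25.00 minimum applies from here.
From month 243 a fixed $25.00 at rate r clears $812.62 in 49 more payments. Total: 242 + 49 = 291 months.

291 months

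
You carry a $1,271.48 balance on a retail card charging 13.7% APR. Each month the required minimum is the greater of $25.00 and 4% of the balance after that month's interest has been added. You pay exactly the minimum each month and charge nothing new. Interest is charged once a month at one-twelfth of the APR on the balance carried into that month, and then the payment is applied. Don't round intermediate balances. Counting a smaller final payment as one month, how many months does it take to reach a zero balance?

54 months

Monthly rate r = 13.7%/12 = 1.14167% = 0.0114167.
While 4% of the post-interest balance exceeds $25.00, each month B ← (B·(1+r))·(1 − 0.04), i.e. B shrinks by the factor (1+r)·0.96 = 0.97096.
This holds for months 1–25. Entering month 26 the balance is $608.62; 4% of the post-interest balance is now below $25.00, so the flat $25.00 minimum applies from here.
From month 26 a fixed $25.00 at rate r clears $608.62 in 29 more payments. Total: 25 + 29 = 54 months.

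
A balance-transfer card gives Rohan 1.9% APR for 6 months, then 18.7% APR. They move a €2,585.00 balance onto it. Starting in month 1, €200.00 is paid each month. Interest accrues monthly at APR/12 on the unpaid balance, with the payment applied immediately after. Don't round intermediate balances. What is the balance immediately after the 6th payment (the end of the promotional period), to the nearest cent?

€1,404.89

Promo months 1–6 at r₀ = 1.9%/12 = 0.00158333; months 7+ at r₁ = 18.7%/12 = 0.0155833.
After month 6: iterate B ← B·(1+r₀) − €200.00 for 6 months → €1,404.89.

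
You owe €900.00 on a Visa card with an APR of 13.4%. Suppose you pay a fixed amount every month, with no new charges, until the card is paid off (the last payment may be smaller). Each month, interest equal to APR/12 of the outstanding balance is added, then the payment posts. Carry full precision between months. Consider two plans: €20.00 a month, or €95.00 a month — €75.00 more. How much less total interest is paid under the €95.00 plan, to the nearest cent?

€300.83

Monthly rate r = 13.4%/12 = 1.11667% = 0.0111667.
At €20.00/mo: n = ⌈−ln(1 − rB₀/P)/ln(1+r)⌉ = 63 payments (last €17.42); total interest = total paid − €900.00 = €357.42.
At €95.00/mo: 11 payments (last €6.59); total interest €56.59.
Interest saved = €357.42 − €56.59 = €300.83.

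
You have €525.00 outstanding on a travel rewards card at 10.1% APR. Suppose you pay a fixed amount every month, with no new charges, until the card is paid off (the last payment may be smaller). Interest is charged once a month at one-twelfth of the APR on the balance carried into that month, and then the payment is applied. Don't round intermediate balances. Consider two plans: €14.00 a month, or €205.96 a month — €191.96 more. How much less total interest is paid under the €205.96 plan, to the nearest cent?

Monthly rate r = 10.1%/12 = 0.841667% = 0.00841667.
At €14.00/mo: n = ⌈−ln(1 − rB₀/P)/ln(1+r)⌉ = 46 payments (last €3.49); total interest = total paid − €525.00 = €108.49.
At €205.96/mo: 3 payments (last €121.23); total interest €8.15.
Interest saved = €108.49 − €8.15 = €100.34.

€100.34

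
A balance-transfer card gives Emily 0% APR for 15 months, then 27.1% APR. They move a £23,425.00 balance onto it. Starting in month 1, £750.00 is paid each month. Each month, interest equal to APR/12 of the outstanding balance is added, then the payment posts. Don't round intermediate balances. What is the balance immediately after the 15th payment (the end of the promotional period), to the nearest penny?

£12,175.00

Promo months 1–15 at r₀ = 0%/12 = 0; months 16+ at r₁ = 27.1%/12 = 0.0225833.
After month 15 (no interest yet): B = £23,425.00 − 15·£750.00 = £12,175.00.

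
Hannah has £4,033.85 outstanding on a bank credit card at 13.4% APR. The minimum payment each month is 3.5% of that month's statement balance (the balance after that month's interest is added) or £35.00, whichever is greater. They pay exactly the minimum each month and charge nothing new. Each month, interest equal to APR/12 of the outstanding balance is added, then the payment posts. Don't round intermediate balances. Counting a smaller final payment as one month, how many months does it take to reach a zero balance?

92 months

Monthly rate r = 13.4%/12 = 1.11667% = 0.0111667.
While 3.5% of the post-interest balance exceeds £35.00, each month B ← (B·(1+r))·(1 − 0.035), i.e. B shrinks by the factor (1+r)·0.965 = 0.97578.
This holds for months 1–58. Entering month 59 the balance is £972.80; 3.5% of the post-interest balance is now below £35.00, so the flat £35.00 minimum applies from here.
From month 59 a fixed £35.00 at rate r clears £972.80 in 34 more payments. Total: 58 + 34 = 92 months.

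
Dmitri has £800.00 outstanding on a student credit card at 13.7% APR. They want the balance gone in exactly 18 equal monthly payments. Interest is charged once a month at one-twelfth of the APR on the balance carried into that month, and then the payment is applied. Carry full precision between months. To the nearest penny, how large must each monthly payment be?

£49.42

Monthly rate r = 13.7%/12 = 1.14167% = 0.0114167.
Level-payment amortization: P = B₀·r / (1 − (1+r)^(−n)) = 800.00·0.0114167 / (1 − 1.01142^(−18)).
Denominator 1 − (1+r)^(−18) = 0.184811407.
P = 9.13333 / 0.184811407 ≈ 49.42.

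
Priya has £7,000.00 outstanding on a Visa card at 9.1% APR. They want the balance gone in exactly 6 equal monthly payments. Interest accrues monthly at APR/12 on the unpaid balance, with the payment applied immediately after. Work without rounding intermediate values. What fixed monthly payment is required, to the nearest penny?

£1,197.83

Monthly rate r = 9.1%/12 = 0.758333% = 0.00758333.
Level-payment amortization: P = B₀·r / (1 − (1+r)^(−n)) = 7000.00·0.00758333 / (1 − 1.00758^(−6)).
Denominator 1 − (1+r)^(−6) = 0.044316365.
P = 53.0833 / 0.044316365 ≈ 1197.83.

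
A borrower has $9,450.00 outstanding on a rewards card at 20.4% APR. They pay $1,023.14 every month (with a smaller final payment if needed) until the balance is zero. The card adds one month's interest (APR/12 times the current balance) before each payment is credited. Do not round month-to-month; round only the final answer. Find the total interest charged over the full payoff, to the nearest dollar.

$918

Monthly rate r = 20.4%/12 = 1.7% = 0.017.
Payoff takes n = ⌈−ln(1 − rB₀/P)/ln(1+r)⌉ = ⌈10.133⌉ = 11 payments; the last is $136.76.
Total paid = 10·$1,023.14 + $136.76 = $10,368.16.
Total interest = total paid − principal = $10,368.16 − $9,450.00 = $918.16.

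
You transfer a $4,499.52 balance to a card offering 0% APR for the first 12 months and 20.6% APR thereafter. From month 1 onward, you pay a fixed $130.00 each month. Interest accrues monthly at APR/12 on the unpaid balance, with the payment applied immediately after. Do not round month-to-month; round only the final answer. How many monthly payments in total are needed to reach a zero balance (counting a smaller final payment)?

41 payments

Promo months 1–12 at r₀ = 0%/12 = 0; months 13+ at r₁ = 20.6%/12 = 0.0171667.
After month 12 (no interest yet): B = $4,499.52 − 12·$130.00 = $2,939.52.
Then at r₁ with $130.00/mo: n₂ = −ln(1 − r₁·B/P)/ln(1+r₁) ≈ 28.86 → 29 more payments.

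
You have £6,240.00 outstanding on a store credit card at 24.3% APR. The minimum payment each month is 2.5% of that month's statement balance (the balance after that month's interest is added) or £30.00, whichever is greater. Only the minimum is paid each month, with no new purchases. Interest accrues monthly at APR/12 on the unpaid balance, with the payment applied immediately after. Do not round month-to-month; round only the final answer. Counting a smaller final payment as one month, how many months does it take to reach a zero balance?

396 months

Monthly rate r = 24.3%/12 = 2.025% = 0.02025.
While 2.5% of the post-interest balance exceeds £30.00, each month B ← (B·(1+r))·(1 − 0.025), i.e. B shrinks by the factor (1+r)·0.975 = 0.99474.
This holds for months 1–317. Entering month 318 the balance is £1,173.93; 2.5% of the post-interest balance is now below £30.00, so the flat £30.00 minimum applies from here.
From month 318 a fixed £30.00 at rate r clears £1,173.93 in 79 more payments. Total: 317 + 79 = 396 months.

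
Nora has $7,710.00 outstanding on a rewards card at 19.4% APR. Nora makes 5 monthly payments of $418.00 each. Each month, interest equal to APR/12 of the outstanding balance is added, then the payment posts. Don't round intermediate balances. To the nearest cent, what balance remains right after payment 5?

$6,195.03

Monthly rate r = 19.4%/12 = 1.61667% = 0.0161667.
Each month: B ← B·(1+r) − $418.00.
Month 1: interest $124.64; balance after payment $7,416.65.
Month 2: interest $119.90; balance after payment $7,118.55.
Month 3: interest $115.08; balance after payment $6,815.63.
Month 4: interest $110.19; balance after payment $6,507.82.
Month 5: interest $105.21; balance after payment $6,195.03.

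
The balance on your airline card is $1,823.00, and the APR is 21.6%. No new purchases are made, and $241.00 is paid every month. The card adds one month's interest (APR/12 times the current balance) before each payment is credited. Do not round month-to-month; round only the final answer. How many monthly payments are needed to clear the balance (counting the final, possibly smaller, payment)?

9 months

Monthly rate r = 21.6%/12 = 1.8% = 0.018.
Recurrence: B ← B·(1+r) − $241.00.
Month 1: interest $32.81; balance after payment $1,614.81.
Month 2: interest $29.07; balance after payment $1,402.88.
Closed form: n = −ln(1 − rB₀/P)/ln(1+r) = −ln(0.86384)/ln(1.018) ≈ 8.204, so the balance reaches zero during payment 9.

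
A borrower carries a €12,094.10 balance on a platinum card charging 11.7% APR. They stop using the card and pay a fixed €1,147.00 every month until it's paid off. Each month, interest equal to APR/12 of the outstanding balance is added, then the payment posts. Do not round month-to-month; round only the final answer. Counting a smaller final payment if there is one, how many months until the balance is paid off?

Monthly rate r = 11.7%/12 = 0.975% = 0.00975.
Recurrence: B ← B·(1+r) − €1,147.00.
Month 1: interest €117.92; balance after payment €11,065.02.
Month 2: interest €107.88; balance after payment €10,025.90.
Closed form: n = −ln(1 − rB₀/P)/ln(1+r) = −ln(0.89719)/ln(1.00975) ≈ 11.181, so the balance reaches zero during payment 12.

12 payments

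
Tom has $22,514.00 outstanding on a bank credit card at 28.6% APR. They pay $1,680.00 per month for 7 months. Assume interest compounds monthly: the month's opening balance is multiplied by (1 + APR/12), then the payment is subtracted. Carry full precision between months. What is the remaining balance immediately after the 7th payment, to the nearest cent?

$13,914.52

Monthly rate r = 28.6%/12 = 2.38333% = 0.0238333.
Each month: B ← B·(1+r) − $1,680.00.
Month 1: interest $536.58; balance after payment $21,370.58.
Month 2: interest $509.33; balance after payment $20,199.92.
Month 3: interest $481.43; balance after payment $19,001.35.
Month 4: interest $452.87; balance after payment $17,774.21.
Month 5: interest $423.62; balance after payment $16,517.83.
Month 6: interest $393.67; balance after payment $15,231.51.
Month 7: interest $363.02; balance after payment $13,914.52.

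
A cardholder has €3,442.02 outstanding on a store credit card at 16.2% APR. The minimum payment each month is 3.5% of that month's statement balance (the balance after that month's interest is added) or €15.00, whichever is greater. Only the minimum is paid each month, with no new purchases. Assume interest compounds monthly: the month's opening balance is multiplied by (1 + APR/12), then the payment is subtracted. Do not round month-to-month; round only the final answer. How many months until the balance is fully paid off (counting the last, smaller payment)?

131 months

Monthly rate r = 16.2%/12 = 1.35% = 0.0135.
While 3.5% of the post-interest balance exceeds €15.00, each month B ← (B·(1+r))·(1 − 0.035), i.e. B shrinks by the factor (1+r)·0.965 = 0.97803.
This holds for months 1–95. Entering month 96 the balance is €417.03; 3.5% of the post-interest balance is now below €15.00, so the flat €15.00 minimum applies from here.
From month 96 a fixed €15.00 at rate r clears €417.03 in 36 more payments. Total: 95 + 36 = 131 months.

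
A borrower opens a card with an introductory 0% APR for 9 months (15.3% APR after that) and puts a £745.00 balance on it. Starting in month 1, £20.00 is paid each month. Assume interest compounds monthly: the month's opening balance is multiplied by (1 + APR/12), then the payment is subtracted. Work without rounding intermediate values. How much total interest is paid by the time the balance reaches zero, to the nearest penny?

Promo months 1–9 at r₀ = 0%/12 = 0; months 10+ at r₁ = 15.3%/12 = 0.01275.
After month 9 (no interest yet): B = £745.00 − 9·£20.00 = £565.00.
Then at r₁ with £20.00/mo: n₂ = −ln(1 − r₁·B/P)/ln(1+r₁) ≈ 35.25 → 36 more payments.
Total paid = 44·£20.00 + £5.00 = £885.00; interest = £885.00 − £745.00 = £140.00.

£140.00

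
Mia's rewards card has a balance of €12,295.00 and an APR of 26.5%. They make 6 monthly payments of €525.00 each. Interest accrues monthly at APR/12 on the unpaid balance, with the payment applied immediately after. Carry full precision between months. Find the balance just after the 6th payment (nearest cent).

€10,687.61

Monthly rate r = 26.5%/12 = 2.20833% = 0.0220833.
Each month: B ← B·(1+r) − €525.00.
Month 1: interest €271.51; balance after payment €12,041.51.
Month 2: interest €265.92; balance after payment €11,782.43.
Month 3: interest €260.20; balance after payment €11,517.63.
Month 4: interest €254.35; balance after payment €11,246.97.
Month 5: interest €248.37; balance after payment €10,970.34.
Month 6: interest €242.26; balance after payment €10,687.61.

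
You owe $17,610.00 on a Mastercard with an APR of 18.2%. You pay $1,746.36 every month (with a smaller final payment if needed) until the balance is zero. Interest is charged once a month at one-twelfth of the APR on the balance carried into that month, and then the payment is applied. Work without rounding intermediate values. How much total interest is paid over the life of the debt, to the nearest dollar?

Monthly rate r = 18.2%/12 = 1.51667% = 0.0151667.
Payoff takes n = ⌈−ln(1 − rB₀/P)/ln(1+r)⌉ = ⌈11.027⌉ = 12 payments; the last is $46.83.
Total paid = 11·$1,746.36 + $46.83 = $19,256.79.
Total interest = total paid − principal = $19,256.79 − $17,610.00 = $1,646.79.

$1,647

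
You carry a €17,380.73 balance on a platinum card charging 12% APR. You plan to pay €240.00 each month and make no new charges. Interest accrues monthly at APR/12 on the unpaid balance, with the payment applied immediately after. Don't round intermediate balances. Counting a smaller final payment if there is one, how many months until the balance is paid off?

Monthly rate r = 12%/12 = 1% = 0.01.
Recurrence: B ← B·(1+r) − €240.00.
Month 1: interest €173.81; balance after payment €17,314.54.
Month 2: interest €173.15; balance after payment €17,247.68.
Closed form: n = −ln(1 − rB₀/P)/ln(1+r) = −ln(0.2758)/ln(1.01) ≈ 129.450, so the balance reaches zero during payment 130.

130 months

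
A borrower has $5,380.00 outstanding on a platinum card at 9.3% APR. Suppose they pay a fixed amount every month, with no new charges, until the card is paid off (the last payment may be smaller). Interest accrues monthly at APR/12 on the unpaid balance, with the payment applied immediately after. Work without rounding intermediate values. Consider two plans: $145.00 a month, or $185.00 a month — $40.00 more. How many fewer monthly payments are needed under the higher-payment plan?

Monthly rate r = 9.3%/12 = 0.775% = 0.00775.
At $145.00/mo: n = ⌈−ln(1 − rB₀/P)/ln(1+r)⌉ = 44 payments (last $133.07); total interest = total paid − $5,380.00 = $988.07.
At $185.00/mo: 34 payments (last $14.83); total interest $739.83.
Payments saved = 44 − 34 = 10.

10 fewer payments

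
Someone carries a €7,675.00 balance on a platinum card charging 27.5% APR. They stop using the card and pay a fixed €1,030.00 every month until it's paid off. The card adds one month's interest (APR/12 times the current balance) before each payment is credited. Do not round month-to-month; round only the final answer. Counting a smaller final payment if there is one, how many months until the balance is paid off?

9 months

Monthly rate r = 27.5%/12 = 2.29167% = 0.0229167.
Recurrence: B ← B·(1+r) − €1,030.00.
Month 1: interest €175.89; balance after payment €6,820.89.
Month 2: interest €156.31; balance after payment €5,947.20.
Closed form: n = −ln(1 − rB₀/P)/ln(1+r) = −ln(0.82924)/ln(1.02292) ≈ 8.264, so the balance reaches zero during payment 9.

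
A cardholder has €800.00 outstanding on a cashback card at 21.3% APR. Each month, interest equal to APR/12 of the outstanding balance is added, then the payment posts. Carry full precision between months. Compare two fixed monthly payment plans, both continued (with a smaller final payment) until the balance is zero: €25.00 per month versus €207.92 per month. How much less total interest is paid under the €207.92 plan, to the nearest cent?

€356.66

Monthly rate r = 21.3%/12 = 1.775% = 0.01775.
At €25.00/mo: n = ⌈−ln(1 − rB₀/P)/ln(1+r)⌉ = 48 payments (last €17.66); total interest = total paid − €800.00 = €392.66.
At €207.92/mo: 5 payments (last €4.32); total interest €36.00.
Interest saved = €392.66 − €36.00 = €356.66.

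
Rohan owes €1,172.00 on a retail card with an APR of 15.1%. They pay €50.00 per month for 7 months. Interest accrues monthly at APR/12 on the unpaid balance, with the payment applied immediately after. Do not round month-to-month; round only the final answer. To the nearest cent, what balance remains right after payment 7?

€915.72

Monthly rate r = 15.1%/12 = 1.25833% = 0.0125833.
Each month: B ← B·(1+r) − €50.00.
Month 1: interest €14.75; balance after payment €1,136.75.
Month 2: interest €14.30; balance after payment €1,101.05.
Month 3: interest €13.85; balance after payment €1,064.91.
Month 4: interest €13.40; balance after payment €1,028.31.
Month 5: interest €12.94; balance after payment €991.25.
Month 6: interest €12.47; balance after payment €953.72.
Month 7: interest €12.00; balance after payment €915.72.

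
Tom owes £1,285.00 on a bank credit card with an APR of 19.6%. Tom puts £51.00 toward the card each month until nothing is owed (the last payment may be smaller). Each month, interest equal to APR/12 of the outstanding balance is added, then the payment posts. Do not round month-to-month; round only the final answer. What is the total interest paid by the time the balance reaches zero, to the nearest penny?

£384.21

Monthly rate r = 19.6%/12 = 1.63333% = 0.0163333.
Payoff takes n = ⌈−ln(1 − rB₀/P)/ln(1+r)⌉ = ⌈32.728⌉ = 33 payments; the last is £37.21.
Total paid = 32·£51.00 + £37.21 = £1,669.21.
Total interest = total paid − principal = £1,669.21 − £1,285.00 = £384.21.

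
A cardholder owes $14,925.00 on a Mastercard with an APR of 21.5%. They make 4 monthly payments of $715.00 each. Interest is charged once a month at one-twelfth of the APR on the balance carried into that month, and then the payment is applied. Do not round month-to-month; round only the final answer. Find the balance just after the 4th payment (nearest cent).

Monthly rate r = 21.5%/12 = 1.79167% = 0.0179167.
Each month: B ← B·(1+r) − $715.00.
Month 1: interest $267.41; balance after payment $14,477.41.
Month 2: interest $259.39; balance after payment $14,021.79.
Month 3: interest $251.22; balance after payment $13,558.02.
Month 4: interest $242.91; balance after payment $13,085.93.

$13,085.93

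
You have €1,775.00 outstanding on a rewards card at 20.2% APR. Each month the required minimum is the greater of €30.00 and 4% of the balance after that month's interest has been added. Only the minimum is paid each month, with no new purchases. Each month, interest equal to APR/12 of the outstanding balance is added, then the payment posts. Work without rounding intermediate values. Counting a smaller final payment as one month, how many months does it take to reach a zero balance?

69 months

Monthly rate r = 20.2%/12 = 1.68333% = 0.0168333.
While 4% of the post-interest balance exceeds €30.00, each month B ← (B·(1+r))·(1 − 0.04), i.e. B shrinks by the factor (1+r)·0.96 = 0.97616.
This holds for months 1–37. Entering month 38 the balance is €726.90; 4% of the post-interest balance is now below €30.00, so the flat €30.00 minimum applies from here.
From month 38 a fixed €30.00 at rate r clears €726.90 in 32 more payments. Total: 37 + 32 = 69 months.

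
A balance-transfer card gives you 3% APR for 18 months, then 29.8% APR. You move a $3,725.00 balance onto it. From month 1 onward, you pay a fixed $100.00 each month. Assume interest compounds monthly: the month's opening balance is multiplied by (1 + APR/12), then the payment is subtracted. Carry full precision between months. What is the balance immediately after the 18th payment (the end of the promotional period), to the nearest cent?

Promo months 1–18 at r₀ = 3%/12 = 0.0025; months 19+ at r₁ = 29.8%/12 = 0.0248333.
After month 18: iterate B ← B·(1+r₀) − $100.00 for 18 months → $2,057.47.

$2,057.47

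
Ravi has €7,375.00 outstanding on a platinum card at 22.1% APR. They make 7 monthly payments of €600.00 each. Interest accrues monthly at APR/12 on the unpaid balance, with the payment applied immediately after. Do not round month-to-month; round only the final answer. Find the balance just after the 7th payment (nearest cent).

€3,940.63

Monthly rate r = 22.1%/12 = 1.84167% = 0.0184167.
Each month: B ← B·(1+r) − €600.00.
Month 1: interest €135.82; balance after payment €6,910.82.
Month 2: interest €127.27; balance after payment €6,438.10.
Month 3: interest €118.57; balance after payment €5,956.67.
Month 4: interest €109.70; balance after payment €5,466.37.
Month 5: interest €100.67; balance after payment €4,967.04.
Month 6: interest €91.48; balance after payment €4,458.52.
Month 7: interest €82.11; balance after payment €3,940.63.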